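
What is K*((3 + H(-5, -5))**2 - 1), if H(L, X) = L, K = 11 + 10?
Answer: 63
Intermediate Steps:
K = 21
K*((3 + H(-5, -5))**2 - 1) = 21*((3 - 5)**2 - 1) = 21*((-2)**2 - 1) = 21*(4 - 1) = 21*3 = 63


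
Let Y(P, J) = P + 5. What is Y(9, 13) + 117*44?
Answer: 5162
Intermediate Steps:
Y(P, J) = 5 + P
Y(9, 13) + 117*44 = (5 + 9) + 117*44 = 14 + 5148 = 5162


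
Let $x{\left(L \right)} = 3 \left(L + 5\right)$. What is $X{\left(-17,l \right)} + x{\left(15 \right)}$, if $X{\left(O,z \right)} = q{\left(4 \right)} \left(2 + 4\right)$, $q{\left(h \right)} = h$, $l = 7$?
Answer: $84$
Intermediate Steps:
$X{\left(O,z \right)} = 24$ ($X{\left(O,z \right)} = 4 \left(2 + 4\right) = 4 \cdot 6 = 24$)
$x{\left(L \right)} = 15 + 3 L$ ($x{\left(L \right)} = 3 \left(5 + L\right) = 15 + 3 L$)
$X{\left(-17,l \right)} + x{\left(15 \right)} = 24 + \left(15 + 3 \cdot 15\right) = 24 + \left(15 + 45\right) = 24 + 60 = 84$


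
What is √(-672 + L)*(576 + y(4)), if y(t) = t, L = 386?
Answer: 580*I*√286 ≈ 9808.7*I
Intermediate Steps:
√(-672 + L)*(576 + y(4)) = √(-672 + 386)*(576 + 4) = √(-286)*580 = (I*√286)*580 = 580*I*√286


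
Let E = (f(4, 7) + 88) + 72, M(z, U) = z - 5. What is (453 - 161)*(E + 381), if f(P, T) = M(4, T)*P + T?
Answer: 158848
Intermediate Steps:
M(z, U) = -5 + z
f(P, T) = T - P (f(P, T) = (-5 + 4)*P + T = -P + T = T - P)
E = 163 (E = ((7 - 1*4) + 88) + 72 = ((7 - 4) + 88) + 72 = (3 + 88) + 72 = 91 + 72 = 163)
(453 - 161)*(E + 381) = (453 - 161)*(163 + 381) = 292*544 = 158848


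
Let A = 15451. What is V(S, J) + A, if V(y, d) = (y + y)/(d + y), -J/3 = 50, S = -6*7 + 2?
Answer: 293577/19 ≈ 15451.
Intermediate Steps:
S = -40 (S = -42 + 2 = -40)
J = -150 (J = -3*50 = -150)
V(y, d) = 2*y/(d + y) (V(y, d) = (2*y)/(d + y) = 2*y/(d + y))
V(S, J) + A = 2*(-40)/(-150 - 40) + 15451 = 2*(-40)/(-190) + 15451 = 2*(-40)*(-1/190) + 15451 = 8/19 + 15451 = 293577/19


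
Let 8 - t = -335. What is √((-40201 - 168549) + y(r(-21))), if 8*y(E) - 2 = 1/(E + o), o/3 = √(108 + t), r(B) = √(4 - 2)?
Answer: √(2 - 10019988*√451 - 3339996*√2)/(4*√(√2 + 3*√451)) ≈ 456.89*I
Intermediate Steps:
t = 343 (t = 8 - 1*(-335) = 8 + 335 = 343)
r(B) = √2
o = 3*√451 (o = 3*√(108 + 343) = 3*√451 ≈ 63.710)
y(E) = ¼ + 1/(8*(E + 3*√451))
√((-40201 - 168549) + y(r(-21))) = √((-40201 - 168549) + (1 + 2*√2 + 6*√451)/(8*(√2 + 3*√451))) = √(-208750 + (1 + 2*√2 + 6*√451)/(8*(√2 + 3*√451)))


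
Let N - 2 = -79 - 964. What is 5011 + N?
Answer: 3970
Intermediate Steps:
N = -1041 (N = 2 + (-79 - 964) = 2 - 1043 = -1041)
5011 + N = 5011 - 1041 = 3970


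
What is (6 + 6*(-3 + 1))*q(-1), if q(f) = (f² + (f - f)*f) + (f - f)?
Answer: -6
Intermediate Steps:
q(f) = f² (q(f) = (f² + 0*f) + 0 = (f² + 0) + 0 = f² + 0 = f²)
(6 + 6*(-3 + 1))*q(-1) = (6 + 6*(-3 + 1))*(-1)² = (6 + 6*(-2))*1 = (6 - 12)*1 = -6*1 = -6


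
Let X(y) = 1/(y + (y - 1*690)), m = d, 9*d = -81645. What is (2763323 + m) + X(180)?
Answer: 908902939/330 ≈ 2.7543e+6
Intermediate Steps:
d = -27215/3 (d = (⅑)*(-81645) = -27215/3 ≈ -9071.7)
m = -27215/3 ≈ -9071.7
X(y) = 1/(-690 + 2*y) (X(y) = 1/(y + (y - 690)) = 1/(y + (-690 + y)) = 1/(-690 + 2*y))
(2763323 + m) + X(180) = (2763323 - 27215/3) + 1/(2*(-345 + 180)) = 8262754/3 + (½)/(-165) = 8262754/3 + (½)*(-1/165) = 8262754/3 - 1/330 = 908902939/330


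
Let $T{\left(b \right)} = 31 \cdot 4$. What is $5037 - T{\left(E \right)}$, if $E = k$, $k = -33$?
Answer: $4913$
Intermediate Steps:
$E = -33$
$T{\left(b \right)} = 124$
$5037 - T{\left(E \right)} = 5037 - 124 = 4913$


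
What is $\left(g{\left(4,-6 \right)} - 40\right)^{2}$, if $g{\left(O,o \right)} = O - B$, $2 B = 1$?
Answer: $\frac{5329}{4} \approx 1332.3$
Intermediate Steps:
$B = \frac{1}{2}$ ($B = \frac{1}{2} \cdot 1 = \frac{1}{2} \approx 0.5$)
$g{\left(O,o \right)} = - \frac{1}{2} + O$ ($g{\left(O,o \right)} = O - \frac{1}{2} = - \frac{1}{2} + O$)
$\left(g{\left(4,-6 \right)} - 40\right)^{2} = \left(\left(- \frac{1}{2} + 4\right) - 40\right)^{2} = \left(\frac{7}{2} - 40\right)^{2} = \left(- \frac{73}{2}\right)^{2} = \frac{5329}{4}$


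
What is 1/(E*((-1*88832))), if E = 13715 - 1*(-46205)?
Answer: -1/5322813440 ≈ -1.8787e-10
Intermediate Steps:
E = 59920 (E = 13715 + 46205 = 59920)
1/(E*((-1*88832))) = 1/(59920*((-1*88832))) = (1/59920)/(-88832) = (1/59920)*(-1/88832) = -1/5322813440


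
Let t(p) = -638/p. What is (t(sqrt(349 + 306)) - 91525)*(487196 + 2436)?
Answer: -44813568800 - 312385216*sqrt(655)/655 ≈ -4.4826e+10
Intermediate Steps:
(t(sqrt(349 + 306)) - 91525)*(487196 + 2436) = (-638/sqrt(349 + 306) - 91525)*(487196 + 2436) = (-638*sqrt(655)/655 - 91525)*489632 = (-91525 - 638*sqrt(655)/655)*489632 = -44813568800 - 312385216*sqrt(655)/655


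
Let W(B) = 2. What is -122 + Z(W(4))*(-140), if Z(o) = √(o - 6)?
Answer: -122 - 280*I ≈ -122.0 - 280.0*I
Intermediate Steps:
Z(o) = √(-6 + o)
-122 + Z(W(4))*(-140) = -122 + √(-6 + 2)*(-140) = -122 + √(-4)*(-140) = -122 + (2*I)*(-140) = -122 - 280*I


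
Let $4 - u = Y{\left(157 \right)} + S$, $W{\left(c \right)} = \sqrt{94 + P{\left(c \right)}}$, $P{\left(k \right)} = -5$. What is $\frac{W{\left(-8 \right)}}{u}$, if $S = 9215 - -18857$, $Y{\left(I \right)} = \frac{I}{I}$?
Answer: $- \frac{\sqrt{89}}{28069} \approx -0.0003361$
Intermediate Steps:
$Y{\left(I \right)} = 1$
$S = 28072$ ($S = 9215 + 18857 = 28072$)
$W{\left(c \right)} = \sqrt{89}$ ($W{\left(c \right)} = \sqrt{94 - 5} = \sqrt{89}$)
$u = -28069$ ($u = 4 - \left(1 + 28072\right) = 4 - 28073 = -28069$)
$\frac{W{\left(-8 \right)}}{u} = \frac{\sqrt{89}}{-28069} = \sqrt{89} \left(- \frac{1}{28069}\right) = - \frac{\sqrt{89}}{28069}$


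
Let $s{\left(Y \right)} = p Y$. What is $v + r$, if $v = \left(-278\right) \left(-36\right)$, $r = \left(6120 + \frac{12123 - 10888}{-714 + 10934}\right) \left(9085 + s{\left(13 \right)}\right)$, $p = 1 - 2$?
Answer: $\frac{4053817332}{73} \approx 5.5532 \cdot 10^{7}$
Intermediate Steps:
$p = -1$ ($p = 1 - 2 = -1$)
$s{\left(Y \right)} = - Y$
$r = \frac{4053086748}{73}$ ($r = \left(6120 + \frac{12123 - 10888}{-714 + 10934}\right) \left(9085 - 13\right) = \left(6120 + \frac{1235}{10220}\right) \left(9085 - 13\right) = \left(6120 + 1235 \cdot \frac{1}{10220}\right) 9072 = \left(6120 + \frac{247}{2044}\right) 9072 = \frac{12509527}{2044} \cdot 9072 = \frac{4053086748}{73} \approx 5.5522 \cdot 10^{7}$)
$v = 10008$
$v + r = 10008 + \frac{4053086748}{73} = \frac{4053817332}{73}$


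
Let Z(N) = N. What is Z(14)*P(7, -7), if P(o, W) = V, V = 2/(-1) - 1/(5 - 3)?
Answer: -35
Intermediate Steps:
V = -5/2 (V = 2*(-1) - 1/2 = -2 - 1*1/2 = -2 - 1/2 = -5/2 ≈ -2.5000)
P(o, W) = -5/2
Z(14)*P(7, -7) = 14*(-5/2) = -35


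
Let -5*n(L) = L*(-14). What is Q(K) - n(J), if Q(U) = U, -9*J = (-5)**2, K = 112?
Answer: 1078/9 ≈ 119.78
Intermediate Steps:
J = -25/9 (J = -1/9*(-5)**2 = -1/9*25 = -25/9 ≈ -2.7778)
n(L) = 14*L/5 (n(L) = -L*(-14)/5 = -(-14)*L/5 = 14*L/5)
Q(K) - n(J) = 112 - 14*(-25)/(5*9) = 112 - 1*(-70/9) = 112 + 70/9 = 1078/9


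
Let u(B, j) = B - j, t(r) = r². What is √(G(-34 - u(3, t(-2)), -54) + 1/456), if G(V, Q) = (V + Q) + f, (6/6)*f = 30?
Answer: I*√2962974/228 ≈ 7.5497*I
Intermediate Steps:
f = 30
G(V, Q) = 30 + Q + V (G(V, Q) = (V + Q) + 30 = (Q + V) + 30 = 30 + Q + V)
√(G(-34 - u(3, t(-2)), -54) + 1/456) = √((30 - 54 + (-34 - (3 - 1*(-2)²))) + 1/456) = √((30 - 54 + (-34 - (3 - 1*4))) + 1/456) = √((30 - 54 + (-34 - (3 - 4))) + 1/456) = √((30 - 54 + (-34 - 1*(-1))) + 1/456) = √((30 - 54 + (-34 + 1)) + 1/456) = √((30 - 54 - 33) + 1/456) = √(-57 + 1/456) = √(-25991/456) = I*√2962974/228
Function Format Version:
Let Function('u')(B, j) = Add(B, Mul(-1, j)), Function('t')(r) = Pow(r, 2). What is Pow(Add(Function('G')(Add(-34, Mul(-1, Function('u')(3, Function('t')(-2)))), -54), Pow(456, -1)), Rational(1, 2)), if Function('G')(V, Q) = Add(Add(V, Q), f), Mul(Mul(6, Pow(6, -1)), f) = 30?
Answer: Mul(Rational(1, 228), I, Pow(2962974, Rational(1, 2))) ≈ Mul(7.5497, I)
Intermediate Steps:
f = 30
Function('G')(V, Q) = Add(30, Q, V) (Function('G')(V, Q) = Add(Add(V, Q), 30) = Add(Add(Q, V), 30) = Add(30, Q, V))
Pow(Add(Function('G')(Add(-34, Mul(-1, Function('u')(3, Function('t')(-2)))), -54), Pow(456, -1)), Rational(1, 2)) = Pow(Add(Add(30, -54, Add(-34, Mul(-1, Add(3, Mul(-1, Pow(-2, 2)))))), Pow(456, -1)), Rational(1, 2)) = Pow(Add(Add(30, -54, Add(-34, Mul(-1, Add(3, Mul(-1, 4))))), Rational(1, 456)), Rational(1, 2)) = Pow(Add(Add(30, -54, Add(-34, Mul(-1, Add(3, -4)))), Rational(1, 456)), Rational(1, 2)) = Pow(Add(Add(30, -54, Add(-34, Mul(-1, -1))), Rational(1, 456)), Rational(1, 2)) = Pow(Add(Add(30, -54, Add(-34, 1)), Rational(1, 456)), Rational(1, 2)) = Pow(Add(Add(30, -54, -33), Rational(1, 456)), Rational(1, 2)) = Pow(Add(-57, Rational(1, 456)), Rational(1, 2)) = Pow(Rational(-25991, 456), Rational(1, 2)) = Mul(Rational(1, 228), I, Pow(2962974, Rational(1, 2)))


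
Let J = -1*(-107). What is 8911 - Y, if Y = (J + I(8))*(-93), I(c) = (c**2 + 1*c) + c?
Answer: 26302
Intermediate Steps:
J = 107
I(c) = c**2 + 2*c (I(c) = (c**2 + c) + c = (c + c**2) + c = c**2 + 2*c)
Y = -17391 (Y = (107 + 8*(2 + 8))*(-93) = (107 + 8*10)*(-93) = (107 + 80)*(-93) = 187*(-93) = -17391)
8911 - Y = 8911 - 1*(-17391) = 8911 + 17391 = 26302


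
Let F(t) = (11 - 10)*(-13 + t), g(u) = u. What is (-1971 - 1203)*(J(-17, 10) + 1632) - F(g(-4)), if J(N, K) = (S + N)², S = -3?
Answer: -6449551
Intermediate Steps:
J(N, K) = (-3 + N)²
F(t) = -13 + t (F(t) = 1*(-13 + t) = -13 + t)
(-1971 - 1203)*(J(-17, 10) + 1632) - F(g(-4)) = (-1971 - 1203)*((-3 - 17)² + 1632) - (-13 - 4) = -3174*((-20)² + 1632) - 1*(-17) = -3174*(400 + 1632) + 17 = -3174*2032 + 17 = -6449568 + 17 = -6449551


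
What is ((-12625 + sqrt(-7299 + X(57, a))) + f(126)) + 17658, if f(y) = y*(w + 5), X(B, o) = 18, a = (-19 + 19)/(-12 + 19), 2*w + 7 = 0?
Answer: 5222 + 3*I*sqrt(809) ≈ 5222.0 + 85.329*I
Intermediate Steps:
w = -7/2 (w = -7/2 + (1/2)*0 = -7/2 + 0 = -7/2 ≈ -3.5000)
a = 0 (a = 0/7 = 0*(1/7) = 0)
f(y) = 3*y/2 (f(y) = y*(-7/2 + 5) = y*(3/2) = 3*y/2)
((-12625 + sqrt(-7299 + X(57, a))) + f(126)) + 17658 = ((-12625 + sqrt(-7299 + 18)) + (3/2)*126) + 17658 = ((-12625 + sqrt(-7281)) + 189) + 17658 = ((-12625 + 3*I*sqrt(809)) + 189) + 17658 = (-12436 + 3*I*sqrt(809)) + 17658 = 5222 + 3*I*sqrt(809)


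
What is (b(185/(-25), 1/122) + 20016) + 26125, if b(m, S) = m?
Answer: 230668/5 ≈ 46134.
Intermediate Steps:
(b(185/(-25), 1/122) + 20016) + 26125 = (185/(-25) + 20016) + 26125 = (185*(-1/25) + 20016) + 26125 = (-37/5 + 20016) + 26125 = 100043/5 + 26125 = 230668/5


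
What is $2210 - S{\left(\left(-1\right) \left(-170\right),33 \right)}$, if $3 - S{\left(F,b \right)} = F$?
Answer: $2377$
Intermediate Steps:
$S{\left(F,b \right)} = 3 - F$
$2210 - S{\left(\left(-1\right) \left(-170\right),33 \right)} = 2210 - \left(3 - \left(-1\right) \left(-170\right)\right) = 2210 - \left(3 - 170\right) = 2210 - -167 = 2210 + 167 = 2377$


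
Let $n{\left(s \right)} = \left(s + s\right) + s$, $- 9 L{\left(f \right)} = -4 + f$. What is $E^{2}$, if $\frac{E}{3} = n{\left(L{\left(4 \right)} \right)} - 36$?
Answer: $11664$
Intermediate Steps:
$L{\left(f \right)} = \frac{4}{9} - \frac{f}{9}$ ($L{\left(f \right)} = - \frac{-4 + f}{9} = \frac{4}{9} - \frac{f}{9}$)
$n{\left(s \right)} = 3 s$ ($n{\left(s \right)} = 2 s + s = 3 s$)
$E = -108$ ($E = 3 \left(3 \left(\frac{4}{9} - \frac{4}{9}\right) - 36\right) = 3 \left(3 \cdot 0 - 36\right) = 3 \left(0 - 36\right) = 3 \left(-36\right) = -108$)
$E^{2} = \left(-108\right)^{2} = 11664$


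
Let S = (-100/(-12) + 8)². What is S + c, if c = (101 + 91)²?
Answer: 334177/9 ≈ 37131.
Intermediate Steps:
S = 2401/9 (S = (-100*(-1/12) + 8)² = (25/3 + 8)² = (49/3)² = 2401/9 ≈ 266.78)
c = 36864 (c = 192² = 36864)
S + c = 2401/9 + 36864 = 334177/9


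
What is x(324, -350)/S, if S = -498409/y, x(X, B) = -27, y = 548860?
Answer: 14819220/498409 ≈ 29.733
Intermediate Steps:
S = -498409/548860 ≈ -0.90808
x(324, -350)/S = -27/(-498409/548860) = -27*(-548860/498409) = 14819220/498409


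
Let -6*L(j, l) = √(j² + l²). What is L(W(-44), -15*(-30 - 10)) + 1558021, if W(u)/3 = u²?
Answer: 1558021 - 4*√59189 ≈ 1.5570e+6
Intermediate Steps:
W(u) = 3*u²
L(j, l) = -√(j² + l²)/6
L(W(-44), -15*(-30 - 10)) + 1558021 = -√((3*(-44)²)² + (-15*(-30 - 10))²)/6 + 1558021 = -√((3*1936)² + (-15*(-40))²)/6 + 1558021 = -√(5808² + 600²)/6 + 1558021 = -√(33732864 + 360000)/6 + 1558021 = -4*√59189 + 1558021 = 1558021 - 4*√59189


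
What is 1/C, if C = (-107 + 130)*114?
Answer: 1/2622 ≈ 0.00038139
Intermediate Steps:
C = 2622 (C = 23*114 = 2622)
1/C = 1/2622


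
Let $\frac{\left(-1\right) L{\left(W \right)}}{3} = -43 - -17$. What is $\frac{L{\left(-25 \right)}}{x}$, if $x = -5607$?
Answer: $- \frac{26}{1869} \approx -0.013911$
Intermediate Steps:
$L{\left(W \right)} = 78$ ($L{\left(W \right)} = - 3 \left(-43 - -17\right) = - 3 \left(-43 + 17\right) = \left(-3\right) \left(-26\right) = 78$)
$\frac{L{\left(-25 \right)}}{x} = \frac{78}{-5607} = 78 \left(- \frac{1}{5607}\right) = - \frac{26}{1869}$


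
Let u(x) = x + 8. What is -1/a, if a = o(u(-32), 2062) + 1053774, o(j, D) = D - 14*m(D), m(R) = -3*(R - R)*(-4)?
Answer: -1/1055836 ≈ -9.4712e-7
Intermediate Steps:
u(x) = 8 + x
m(R) = 0 (m(R) = -3*0*(-4) = 0*(-4) = 0)
o(j, D) = D (o(j, D) = D - 14*0 = D + 0 = D)
a = 1055836 (a = 2062 + 1053774 = 1055836)
-1/a = -1/1055836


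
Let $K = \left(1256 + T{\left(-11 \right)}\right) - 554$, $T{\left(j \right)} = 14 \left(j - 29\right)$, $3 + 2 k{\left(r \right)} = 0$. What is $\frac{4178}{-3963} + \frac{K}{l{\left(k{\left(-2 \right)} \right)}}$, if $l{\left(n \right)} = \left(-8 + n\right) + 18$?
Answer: $\frac{1054466}{67371} \approx 15.652$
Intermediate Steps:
$k{\left(r \right)} = - \frac{3}{2}$ ($k{\left(r \right)} = - \frac{3}{2} + \frac{1}{2} \cdot 0 = - \frac{3}{2} + 0 = - \frac{3}{2}$)
$l{\left(n \right)} = 10 + n$
$T{\left(j \right)} = -406 + 14 j$ ($T{\left(j \right)} = 14 \left(-29 + j\right) = -406 + 14 j$)
$K = 142$ ($K = \left(1256 + \left(-406 + 14 \left(-11\right)\right)\right) - 554 = \left(1256 - 560\right) - 554 = 696 - 554 = 142$)
$\frac{4178}{-3963} + \frac{K}{l{\left(k{\left(-2 \right)} \right)}} = \frac{4178}{-3963} + \frac{142}{10 - \frac{3}{2}} = 4178 \left(- \frac{1}{3963}\right) + \frac{142}{\frac{17}{2}} = - \frac{4178}{3963} + 142 \cdot \frac{2}{17} = - \frac{4178}{3963} + \frac{284}{17} = \frac{1054466}{67371}$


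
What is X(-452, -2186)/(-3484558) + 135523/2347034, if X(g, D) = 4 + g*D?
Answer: -923405106375/4089188050486 ≈ -0.22582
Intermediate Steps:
X(g, D) = 4 + D*g
X(-452, -2186)/(-3484558) + 135523/2347034 = (4 - 2186*(-452))/(-3484558) + 135523/2347034 = (4 + 988072)*(-1/3484558) + 135523*(1/2347034) = 988076*(-1/3484558) + 135523/2347034 = -494038/1742279 + 135523/2347034 = -923405106375/4089188050486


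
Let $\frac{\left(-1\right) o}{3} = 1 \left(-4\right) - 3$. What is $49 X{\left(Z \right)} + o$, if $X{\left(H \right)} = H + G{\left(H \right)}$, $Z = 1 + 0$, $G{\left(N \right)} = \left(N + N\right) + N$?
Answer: $217$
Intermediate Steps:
$G{\left(N \right)} = 3 N$ ($G{\left(N \right)} = 2 N + N = 3 N$)
$Z = 1$
$X{\left(H \right)} = 4 H$ ($X{\left(H \right)} = H + 3 H = 4 H$)
$o = 21$ ($o = - 3 \left(1 \left(-4\right) - 3\right) = - 3 \left(-4 - 3\right) = \left(-3\right) \left(-7\right) = 21$)
$49 X{\left(Z \right)} + o = 49 \cdot 4 \cdot 1 + 21 = 49 \cdot 4 + 21 = 196 + 21 = 217$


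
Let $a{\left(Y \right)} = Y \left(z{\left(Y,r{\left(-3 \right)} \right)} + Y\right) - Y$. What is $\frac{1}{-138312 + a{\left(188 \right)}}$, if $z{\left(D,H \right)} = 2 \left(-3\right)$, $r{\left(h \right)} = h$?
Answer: $- \frac{1}{104284} \approx -9.5892 \cdot 10^{-6}$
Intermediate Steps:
$z{\left(D,H \right)} = -6$
$a{\left(Y \right)} = - Y + Y \left(-6 + Y\right)$ ($a{\left(Y \right)} = Y \left(-6 + Y\right) - Y = - Y + Y \left(-6 + Y\right)$)
$\frac{1}{-138312 + a{\left(188 \right)}} = \frac{1}{-138312 + 188 \left(-7 + 188\right)} = \frac{1}{-138312 + 188 \cdot 181} = \frac{1}{-138312 + 34028} = \frac{1}{-104284} = - \frac{1}{104284}$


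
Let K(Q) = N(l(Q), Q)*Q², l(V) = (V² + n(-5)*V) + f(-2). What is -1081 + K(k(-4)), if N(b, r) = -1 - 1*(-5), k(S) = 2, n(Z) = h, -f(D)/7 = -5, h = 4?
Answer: -1065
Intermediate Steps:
f(D) = 35 (f(D) = -7*(-5) = 35)
n(Z) = 4
l(V) = 35 + V² + 4*V (l(V) = (V² + 4*V) + 35 = 35 + V² + 4*V)
N(b, r) = 4 (N(b, r) = -1 + 5 = 4)
K(Q) = 4*Q²
-1081 + K(k(-4)) = -1081 + 4*2² = -1081 + 4*4 = -1081 + 16 = -1065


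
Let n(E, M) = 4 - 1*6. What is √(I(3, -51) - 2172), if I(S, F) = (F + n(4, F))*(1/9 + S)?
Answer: 2*I*√5258/3 ≈ 48.341*I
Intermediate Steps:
n(E, M) = -2 (n(E, M) = 4 - 6 = -2)
I(S, F) = (-2 + F)*(⅑ + S) (I(S, F) = (F - 2)*(1/9 + S) = (-2 + F)*(⅑ + S))
√(I(3, -51) - 2172) = √((-2/9 - 2*3 + (⅑)*(-51) - 51*3) - 2172) = √((-2/9 - 6 - 17/3 - 153) - 2172) = √(-1484/9 - 2172) = √(-21032/9) = 2*I*√5258/3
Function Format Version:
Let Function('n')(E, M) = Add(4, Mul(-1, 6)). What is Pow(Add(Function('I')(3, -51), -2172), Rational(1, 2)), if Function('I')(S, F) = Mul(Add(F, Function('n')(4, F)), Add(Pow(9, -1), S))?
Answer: Mul(Rational(2, 3), I, Pow(5258, Rational(1, 2))) ≈ Mul(48.341, I)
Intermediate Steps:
Function('n')(E, M) = -2 (Function('n')(E, M) = Add(4, -6) = -2)
Function('I')(S, F) = Mul(Add(-2, F), Add(Rational(1, 9), S)) (Function('I')(S, F) = Mul(Add(F, -2), Add(Pow(9, -1), S)) = Mul(Add(-2, F), Add(Rational(1, 9), S)))
Pow(Add(Function('I')(3, -51), -2172), Rational(1, 2)) = Pow(Add(Add(Rational(-2, 9), Mul(-2, 3), Mul(Rational(1, 9), -51), Mul(-51, 3)), -2172), Rational(1, 2)) = Pow(Add(Add(Rational(-2, 9), -6, Rational(-17, 3), -153), -2172), Rational(1, 2)) = Pow(Add(Rational(-1484, 9), -2172), Rational(1, 2)) = Pow(Rational(-21032, 9), Rational(1, 2)) = Mul(Rational(2, 3), I, Pow(5258, Rational(1, 2)))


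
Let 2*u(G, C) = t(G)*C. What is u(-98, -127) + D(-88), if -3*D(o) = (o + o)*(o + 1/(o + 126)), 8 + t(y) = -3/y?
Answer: -52006405/11172 ≈ -4655.1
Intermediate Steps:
t(y) = -8 - 3/y
u(G, C) = C*(-8 - 3/G)/2 (u(G, C) = ((-8 - 3/G)*C)/2 = (C*(-8 - 3/G))/2 = C*(-8 - 3/G)/2)
D(o) = -2*o*(o + 1/(126 + o))/3 (D(o) = -(o + o)*(o + 1/(o + 126))/3 = -2*o*(o + 1/(126 + o))/3)
u(-98, -127) + D(-88) = -½*(-127)*(3 + 8*(-98))/(-98) - 2*(-88)*(1 + (-88)² + 126*(-88))/(378 + 3*(-88)) = -½*(-127)*(-1/98)*(3 - 784) - 2*(-88)*(1 + 7744 - 11088)/(378 - 264) = -½*(-127)*(-1/98)*(-781) - 2*(-88)*(-3343)/114 = 99187/196 - 2*(-88)*1/114*(-3343) = 99187/196 - 294184/57 = -52006405/11172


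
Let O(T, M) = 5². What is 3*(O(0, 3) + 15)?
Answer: 120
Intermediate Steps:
O(T, M) = 25
3*(O(0, 3) + 15) = 3*(25 + 15) = 3*40 = 120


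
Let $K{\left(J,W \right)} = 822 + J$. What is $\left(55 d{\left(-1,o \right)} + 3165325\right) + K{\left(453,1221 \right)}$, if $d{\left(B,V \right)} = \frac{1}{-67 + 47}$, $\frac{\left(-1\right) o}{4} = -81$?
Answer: $\frac{12666389}{4} \approx 3.1666 \cdot 10^{6}$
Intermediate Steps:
$o = 324$ ($o = \left(-4\right) \left(-81\right) = 324$)
$d{\left(B,V \right)} = - \frac{1}{20}$ ($d{\left(B,V \right)} = \frac{1}{-20} = - \frac{1}{20}$)
$\left(55 d{\left(-1,o \right)} + 3165325\right) + K{\left(453,1221 \right)} = \left(55 \left(- \frac{1}{20}\right) + 3165325\right) + \left(822 + 453\right) = \left(- \frac{11}{4} + 3165325\right) + 1275 = \frac{12661289}{4} + 1275 = \frac{12666389}{4}$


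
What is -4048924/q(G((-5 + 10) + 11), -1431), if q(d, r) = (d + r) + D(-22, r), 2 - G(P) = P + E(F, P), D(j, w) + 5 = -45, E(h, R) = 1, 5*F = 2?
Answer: 5413/2 ≈ 2706.5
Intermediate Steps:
F = 2/5 (F = (1/5)*2 = 2/5 ≈ 0.40000)
D(j, w) = -50 (D(j, w) = -5 - 45 = -50)
G(P) = 1 - P (G(P) = 2 - (P + 1) = 2 - (1 + P) = 2 + (-1 - P) = 1 - P)
q(d, r) = -50 + d + r (q(d, r) = (d + r) - 50 = -50 + d + r)
-4048924/q(G((-5 + 10) + 11), -1431) = -4048924/(-50 + (1 - ((-5 + 10) + 11)) - 1431) = -4048924/(-50 + (1 - (5 + 11)) - 1431) = -4048924/(-50 + (1 - 1*16) - 1431) = -4048924/(-50 + (1 - 16) - 1431) = -4048924/(-50 - 15 - 1431) = -4048924/(-1496) = -4048924*(-1/1496) = 5413/2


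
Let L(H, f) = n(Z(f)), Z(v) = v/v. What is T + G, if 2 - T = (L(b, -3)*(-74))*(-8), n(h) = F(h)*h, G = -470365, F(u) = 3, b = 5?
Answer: -472139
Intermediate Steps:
Z(v) = 1
n(h) = 3*h
L(H, f) = 3 (L(H, f) = 3*1 = 3)
T = -1774 (T = 2 - 3*(-74)*(-8) = 2 - (-222)*(-8) = 2 - 1*1776 = 2 - 1776 = -1774)
T + G = -1774 - 470365 = -472139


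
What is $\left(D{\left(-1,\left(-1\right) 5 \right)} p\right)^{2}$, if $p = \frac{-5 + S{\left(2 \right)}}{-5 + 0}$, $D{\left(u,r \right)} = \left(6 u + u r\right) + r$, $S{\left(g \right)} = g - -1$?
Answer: $\frac{144}{25} \approx 5.76$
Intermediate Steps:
$S{\left(g \right)} = 1 + g$ ($S{\left(g \right)} = g + 1 = 1 + g$)
$D{\left(u,r \right)} = r + 6 u + r u$ ($D{\left(u,r \right)} = \left(6 u + r u\right) + r = r + 6 u + r u$)
$p = \frac{2}{5}$ ($p = \frac{-5 + \left(1 + 2\right)}{-5 + 0} = \frac{-5 + 3}{-5} = \left(-2\right) \left(- \frac{1}{5}\right) = \frac{2}{5} \approx 0.4$)
$\left(D{\left(-1,\left(-1\right) 5 \right)} p\right)^{2} = \left(\left(\left(-1\right) 5 + 6 \left(-1\right) + \left(-1\right) 5 \left(-1\right)\right) \frac{2}{5}\right)^{2} = \left(\left(-5 - 6 - -5\right) \frac{2}{5}\right)^{2} = \left(\left(-5 - 6 + 5\right) \frac{2}{5}\right)^{2} = \left(\left(-6\right) \frac{2}{5}\right)^{2} = \left(- \frac{12}{5}\right)^{2} = \frac{144}{25}$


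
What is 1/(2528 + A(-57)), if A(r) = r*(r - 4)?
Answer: 1/6005 ≈ 0.00016653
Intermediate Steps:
A(r) = r*(-4 + r)
1/(2528 + A(-57)) = 1/(2528 - 57*(-4 - 57)) = 1/(2528 - 57*(-61)) = 1/(2528 + 3477) = 1/6005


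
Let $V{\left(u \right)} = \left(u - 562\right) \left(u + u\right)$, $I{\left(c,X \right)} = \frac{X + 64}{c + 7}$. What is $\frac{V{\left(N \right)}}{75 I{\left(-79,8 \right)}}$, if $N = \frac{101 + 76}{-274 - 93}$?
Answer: $- \frac{24358858}{3367225} \approx -7.2341$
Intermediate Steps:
$I{\left(c,X \right)} = \frac{64 + X}{7 + c}$
$N = - \frac{177}{367}$ ($N = \frac{177}{-367} = 177 \left(- \frac{1}{367}\right) = - \frac{177}{367} \approx -0.48229$)
$V{\left(u \right)} = 2 u \left(-562 + u\right)$ ($V{\left(u \right)} = \left(-562 + u\right) 2 u = 2 u \left(-562 + u\right)$)
$\frac{V{\left(N \right)}}{75 I{\left(-79,8 \right)}} = \frac{2 \left(- \frac{177}{367}\right) \left(-562 - \frac{177}{367}\right)}{75 \frac{64 + 8}{7 - 79}} = \frac{2 \left(- \frac{177}{367}\right) \left(- \frac{206431}{367}\right)}{75 \frac{1}{-72} \cdot 72} = \frac{73076574}{134689 \cdot 75 \left(\left(- \frac{1}{72}\right) 72\right)} = \frac{73076574}{134689 \cdot 75 \left(-1\right)} = \frac{73076574}{134689 \left(-75\right)} = \frac{73076574}{134689} \left(- \frac{1}{75}\right) = - \frac{24358858}{3367225}$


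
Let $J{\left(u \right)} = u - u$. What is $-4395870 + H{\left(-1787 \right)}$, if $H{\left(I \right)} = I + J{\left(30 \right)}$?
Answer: $-4397657$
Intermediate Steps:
$J{\left(u \right)} = 0$
$H{\left(I \right)} = I$ ($H{\left(I \right)} = I + 0 = I$)
$-4395870 + H{\left(-1787 \right)} = -4395870 - 1787 = -4397657$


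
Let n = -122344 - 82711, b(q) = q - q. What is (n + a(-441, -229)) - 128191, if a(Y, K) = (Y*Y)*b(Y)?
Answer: -333246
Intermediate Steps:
b(q) = 0
a(Y, K) = 0 (a(Y, K) = (Y*Y)*0 = Y**2*0 = 0)
n = -205055
(n + a(-441, -229)) - 128191 = (-205055 + 0) - 128191 = -205055 - 128191 = -333246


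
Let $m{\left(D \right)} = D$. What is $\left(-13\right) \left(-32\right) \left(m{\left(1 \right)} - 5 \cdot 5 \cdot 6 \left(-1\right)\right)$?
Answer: $62816$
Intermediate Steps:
$\left(-13\right) \left(-32\right) \left(m{\left(1 \right)} - 5 \cdot 5 \cdot 6 \left(-1\right)\right) = \left(-13\right) \left(-32\right) \left(1 - 5 \cdot 5 \cdot 6 \left(-1\right)\right) = 416 \left(1 - 5 \cdot 30 \left(-1\right)\right) = 416 \left(1 - -150\right) = 416 \left(1 + 150\right) = 416 \cdot 151 = 62816$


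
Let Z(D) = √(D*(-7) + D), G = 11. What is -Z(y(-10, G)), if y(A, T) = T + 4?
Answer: -3*I*√10 ≈ -9.4868*I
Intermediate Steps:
y(A, T) = 4 + T
Z(D) = √6*√(-D) (Z(D) = √(-7*D + D) = √(-6*D) = √6*√(-D))
-Z(y(-10, G)) = -√6*√(-(4 + 11)) = -√6*√(-1*15) = -√6*√(-15) = -√6*I*√15 = -3*I*√10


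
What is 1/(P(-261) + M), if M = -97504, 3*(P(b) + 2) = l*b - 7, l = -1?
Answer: -3/292264 ≈ -1.0265e-5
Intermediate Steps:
P(b) = -13/3 - b/3 (P(b) = -2 + (-b - 7)/3 = -2 + (-7 - b)/3 = -2 + (-7/3 - b/3) = -13/3 - b/3)
1/(P(-261) + M) = 1/((-13/3 - 1/3*(-261)) - 97504) = 1/((-13/3 + 87) - 97504) = 1/(248/3 - 97504) = 1/(-292264/3) = -3/292264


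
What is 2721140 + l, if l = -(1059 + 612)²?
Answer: -71101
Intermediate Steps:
l = -2792241 (l = -1*1671² = -1*2792241 = -2792241)
2721140 + l = 2721140 - 2792241 = -71101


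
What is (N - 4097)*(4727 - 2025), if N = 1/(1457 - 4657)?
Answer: -17712151751/1600 ≈ -1.1070e+7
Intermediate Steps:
N = -1/3200 (N = 1/(-3200) = -1/3200 ≈ -0.00031250)
(N - 4097)*(4727 - 2025) = (-1/3200 - 4097)*(4727 - 2025) = -13110401/3200*2702 = -17712151751/1600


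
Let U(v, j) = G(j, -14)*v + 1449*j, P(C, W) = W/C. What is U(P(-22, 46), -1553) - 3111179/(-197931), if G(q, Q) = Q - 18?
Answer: -4899258990392/2177241 ≈ -2.2502e+6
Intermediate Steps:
G(q, Q) = -18 + Q
U(v, j) = -32*v + 1449*j (U(v, j) = (-18 - 14)*v + 1449*j = -32*v + 1449*j)
U(P(-22, 46), -1553) - 3111179/(-197931) = (-1472/(-22) + 1449*(-1553)) - 3111179/(-197931) = (-1472*(-1)/22 - 2250297) - 3111179*(-1)/197931 = (-32*(-23/11) - 2250297) - 1*(-3111179/197931) = (736/11 - 2250297) + 3111179/197931 = -24752531/11 + 3111179/197931 = -4899258990392/2177241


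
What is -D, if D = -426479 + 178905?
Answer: 247574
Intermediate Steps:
D = -247574
-D = -1*(-247574) = 247574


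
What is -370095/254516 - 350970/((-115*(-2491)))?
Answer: -39069348939/14581985188 ≈ -2.6793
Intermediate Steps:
-370095/254516 - 350970/((-115*(-2491))) = -370095*1/254516 - 350970/286465 = -370095/254516 - 350970*1/286465 = -370095/254516 - 70194/57293 = -39069348939/14581985188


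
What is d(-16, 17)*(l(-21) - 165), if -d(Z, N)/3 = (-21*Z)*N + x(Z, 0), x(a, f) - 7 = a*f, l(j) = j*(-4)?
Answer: 1389717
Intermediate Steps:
l(j) = -4*j
x(a, f) = 7 + a*f
d(Z, N) = -21 + 63*N*Z (d(Z, N) = -3*((-21*Z)*N + (7 + Z*0)) = -3*(-21*N*Z + (7 + 0)) = -3*(-21*N*Z + 7) = -3*(7 - 21*N*Z) = -21 + 63*N*Z)
d(-16, 17)*(l(-21) - 165) = (-21 + 63*17*(-16))*(-4*(-21) - 165) = (-21 - 17136)*(84 - 165) = -17157*(-81) = 1389717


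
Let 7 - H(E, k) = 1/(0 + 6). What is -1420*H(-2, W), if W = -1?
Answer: -29110/3 ≈ -9703.3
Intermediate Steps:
H(E, k) = 41/6 (H(E, k) = 7 - 1/(0 + 6) = 7 - 1/6 = 7 - 1*⅙ = 7 - ⅙ = 41/6)
-1420*H(-2, W) = -1420*41/6 = -29110/3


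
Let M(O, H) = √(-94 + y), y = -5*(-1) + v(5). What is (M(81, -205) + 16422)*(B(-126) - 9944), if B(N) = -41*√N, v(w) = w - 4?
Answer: -2*(8211 + I*√22)*(9944 + 123*I*√14) ≈ -1.633e+8 - 7.6511e+6*I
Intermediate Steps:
v(w) = -4 + w
y = 6 (y = -5*(-1) + (-4 + 5) = 5 + 1 = 6)
M(O, H) = 2*I*√22 (M(O, H) = √(-94 + 6) = √(-88) = 2*I*√22)
(M(81, -205) + 16422)*(B(-126) - 9944) = (2*I*√22 + 16422)*(-123*I*√14 - 9944) = (16422 + 2*I*√22)*(-123*I*√14 - 9944) = (16422 + 2*I*√22)*(-9944 - 123*I*√14) = (-9944 - 123*I*√14)*(16422 + 2*I*√22)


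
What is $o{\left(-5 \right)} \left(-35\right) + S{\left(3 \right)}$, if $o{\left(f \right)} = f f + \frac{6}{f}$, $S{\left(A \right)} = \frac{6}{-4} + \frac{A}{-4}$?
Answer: $- \frac{3341}{4} \approx -835.25$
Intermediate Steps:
$S{\left(A \right)} = - \frac{3}{2} - \frac{A}{4}$ ($S{\left(A \right)} = 6 \left(- \frac{1}{4}\right) + A \left(- \frac{1}{4}\right) = - \frac{3}{2} - \frac{A}{4}$)
$o{\left(f \right)} = f^{2} + \frac{6}{f}$
$o{\left(-5 \right)} \left(-35\right) + S{\left(3 \right)} = \frac{6 + \left(-5\right)^{3}}{-5} \left(-35\right) - \frac{9}{4} = - \frac{6 - 125}{5} \left(-35\right) - \frac{9}{4} = \left(- \frac{1}{5}\right) \left(-119\right) \left(-35\right) - \frac{9}{4} = \frac{119}{5} \left(-35\right) - \frac{9}{4} = -833 - \frac{9}{4} = - \frac{3341}{4}$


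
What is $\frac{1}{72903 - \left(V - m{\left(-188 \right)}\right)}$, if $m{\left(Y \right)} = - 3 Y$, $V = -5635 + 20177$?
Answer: $\frac{1}{58925} \approx 1.6971 \cdot 10^{-5}$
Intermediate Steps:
$V = 14542$
$\frac{1}{72903 - \left(V - m{\left(-188 \right)}\right)} = \frac{1}{72903 - 13978} = \frac{1}{58925}$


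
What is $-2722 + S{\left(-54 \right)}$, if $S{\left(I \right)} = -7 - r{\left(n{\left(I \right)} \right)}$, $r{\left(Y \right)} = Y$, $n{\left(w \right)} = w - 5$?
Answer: $-2670$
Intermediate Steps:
$n{\left(w \right)} = -5 + w$
$S{\left(I \right)} = -2 - I$ ($S{\left(I \right)} = -7 - \left(-5 + I\right) = -2 - I$)
$-2722 + S{\left(-54 \right)} = -2722 - -52 = -2722 + \left(-2 + 54\right) = -2722 + 52 = -2670$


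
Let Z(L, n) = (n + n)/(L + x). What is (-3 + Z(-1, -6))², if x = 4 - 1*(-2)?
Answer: 729/25 ≈ 29.160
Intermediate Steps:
x = 6 (x = 4 + 2 = 6)
Z(L, n) = 2*n/(6 + L) (Z(L, n) = (n + n)/(L + 6) = (2*n)/(6 + L) = 2*n/(6 + L))
(-3 + Z(-1, -6))² = (-3 + 2*(-6)/(6 - 1))² = (-3 + 2*(-6)/5)² = (-3 + 2*(-6)*(⅕))² = (-3 - 12/5)² = (-27/5)² = 729/25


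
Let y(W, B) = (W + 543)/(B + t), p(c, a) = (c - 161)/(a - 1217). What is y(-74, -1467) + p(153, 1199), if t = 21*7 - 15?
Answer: 373/4005 ≈ 0.093134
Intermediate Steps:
t = 132 (t = 147 - 15 = 132)
p(c, a) = (-161 + c)/(-1217 + a)
y(W, B) = (543 + W)/(132 + B) (y(W, B) = (W + 543)/(B + 132) = (543 + W)/(132 + B))
y(-74, -1467) + p(153, 1199) = (543 - 74)/(132 - 1467) + (-161 + 153)/(-1217 + 1199) = 469/(-1335) - 8/(-18) = -1/1335*469 - 1/18*(-8) = -469/1335 + 4/9 = 373/4005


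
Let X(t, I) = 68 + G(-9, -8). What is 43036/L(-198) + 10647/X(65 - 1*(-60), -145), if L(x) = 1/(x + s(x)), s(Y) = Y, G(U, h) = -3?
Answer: -85210461/5 ≈ -1.7042e+7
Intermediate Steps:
X(t, I) = 65 (X(t, I) = 68 - 3 = 65)
L(x) = 1/(2*x) (L(x) = 1/(x + x) = 1/(2*x))
43036/L(-198) + 10647/X(65 - 1*(-60), -145) = 43036/(((1/2)/(-198))) + 10647/65 = 43036/(((1/2)*(-1/198))) + 10647*(1/65) = 43036/(-1/396) + 819/5 = 43036*(-396) + 819/5 = -17042256 + 819/5 = -85210461/5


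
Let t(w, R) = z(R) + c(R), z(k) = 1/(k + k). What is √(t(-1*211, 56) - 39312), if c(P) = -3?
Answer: I*√30822953/28 ≈ 198.28*I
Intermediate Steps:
z(k) = 1/(2*k)
t(w, R) = -3 + 1/(2*R) (t(w, R) = 1/(2*R) - 3 = -3 + 1/(2*R))
√(t(-1*211, 56) - 39312) = √((-3 + (½)/56) - 39312) = √((-3 + (½)*(1/56)) - 39312) = √((-3 + 1/112) - 39312) = √(-335/112 - 39312) = √(-4403279/112) = I*√30822953/28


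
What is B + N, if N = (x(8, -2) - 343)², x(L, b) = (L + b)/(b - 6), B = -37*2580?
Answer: 363265/16 ≈ 22704.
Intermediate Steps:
B = -95460
x(L, b) = (L + b)/(-6 + b)
N = 1890625/16 (N = ((8 - 2)/(-6 - 2) - 343)² = (6/(-8) - 343)² = (-⅛*6 - 343)² = (-¾ - 343)² = (-1375/4)² = 1890625/16 ≈ 1.1816e+5)
B + N = -95460 + 1890625/16 = 363265/16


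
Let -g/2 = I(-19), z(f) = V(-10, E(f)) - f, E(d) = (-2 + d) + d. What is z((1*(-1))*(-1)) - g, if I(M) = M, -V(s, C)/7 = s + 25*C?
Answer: 31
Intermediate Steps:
E(d) = -2 + 2*d
V(s, C) = -175*C - 7*s (V(s, C) = -7*(s + 25*C) = -175*C - 7*s)
z(f) = 420 - 351*f (z(f) = (-175*(-2 + 2*f) - 7*(-10)) - f = ((350 - 350*f) + 70) - f = (420 - 350*f) - f = 420 - 351*f)
g = 38 (g = -2*(-19) = 38)
z((1*(-1))*(-1)) - g = (420 - 351*1*(-1)*(-1)) - 1*38 = (420 - (-351)*(-1)) - 38 = (420 - 351*1) - 38 = (420 - 351) - 38 = 69 - 38 = 31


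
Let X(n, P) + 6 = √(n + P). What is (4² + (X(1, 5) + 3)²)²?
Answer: 1177 - 372*√6 ≈ 265.79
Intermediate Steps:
X(n, P) = -6 + √(P + n) (X(n, P) = -6 + √(n + P) = -6 + √(P + n))
(4² + (X(1, 5) + 3)²)² = (4² + ((-6 + √(5 + 1)) + 3)²)² = (16 + ((-6 + √6) + 3)²)² = (16 + (-3 + √6)²)²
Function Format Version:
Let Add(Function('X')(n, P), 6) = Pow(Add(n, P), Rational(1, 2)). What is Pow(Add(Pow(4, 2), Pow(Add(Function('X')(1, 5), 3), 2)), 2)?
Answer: Add(1177, Mul(-372, Pow(6, Rational(1, 2)))) ≈ 265.79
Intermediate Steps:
Function('X')(n, P) = Add(-6, Pow(Add(P, n), Rational(1, 2))) (Function('X')(n, P) = Add(-6, Pow(Add(n, P), Rational(1, 2))) = Add(-6, Pow(Add(P, n), Rational(1, 2))))
Pow(Add(Pow(4, 2), Pow(Add(Function('X')(1, 5), 3), 2)), 2) = Pow(Add(Pow(4, 2), Pow(Add(Add(-6, Pow(Add(5, 1), Rational(1, 2))), 3), 2)), 2) = Pow(Add(16, Pow(Add(Add(-6, Pow(6, Rational(1, 2))), 3), 2)), 2) = Pow(Add(16, Pow(Add(-3, Pow(6, Rational(1, 2))), 2)), 2)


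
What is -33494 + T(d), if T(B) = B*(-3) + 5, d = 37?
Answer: -33600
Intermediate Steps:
T(B) = 5 - 3*B (T(B) = -3*B + 5 = 5 - 3*B)
-33494 + T(d) = -33494 + (5 - 3*37) = -33494 + (5 - 111) = -33494 - 106 = -33600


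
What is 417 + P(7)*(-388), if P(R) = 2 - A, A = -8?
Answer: -3463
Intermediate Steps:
P(R) = 10 (P(R) = 2 - 1*(-8) = 2 + 8 = 10)
417 + P(7)*(-388) = 417 + 10*(-388) = 417 - 3880 = -3463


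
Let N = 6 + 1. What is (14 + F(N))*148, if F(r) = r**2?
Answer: 9324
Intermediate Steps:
N = 7
(14 + F(N))*148 = (14 + 7**2)*148 = (14 + 49)*148 = 63*148 = 9324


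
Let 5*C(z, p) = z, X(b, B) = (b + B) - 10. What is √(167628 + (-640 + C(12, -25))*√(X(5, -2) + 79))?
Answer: 2*√(1047675 - 23910*√2)/5 ≈ 402.76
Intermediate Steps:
X(b, B) = -10 + B + b (X(b, B) = (B + b) - 10 = -10 + B + b)
C(z, p) = z/5
√(167628 + (-640 + C(12, -25))*√(X(5, -2) + 79)) = √(167628 + (-640 + (⅕)*12)*√((-10 - 2 + 5) + 79)) = √(167628 + (-640 + 12/5)*√(-7 + 79)) = √(167628 - 19128*√2/5)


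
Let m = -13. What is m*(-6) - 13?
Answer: 65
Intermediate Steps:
m*(-6) - 13 = -13*(-6) - 13 = 78 - 13 = 65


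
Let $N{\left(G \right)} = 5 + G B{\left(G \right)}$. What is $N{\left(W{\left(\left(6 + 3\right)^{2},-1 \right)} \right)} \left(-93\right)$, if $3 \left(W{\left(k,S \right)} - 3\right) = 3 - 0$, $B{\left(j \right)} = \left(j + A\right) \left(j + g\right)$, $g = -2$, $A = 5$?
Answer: $-7161$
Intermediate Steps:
$B{\left(j \right)} = \left(-2 + j\right) \left(5 + j\right)$ ($B{\left(j \right)} = \left(j + 5\right) \left(j - 2\right) = \left(5 + j\right) \left(-2 + j\right) = \left(-2 + j\right) \left(5 + j\right)$)
$W{\left(k,S \right)} = 4$ ($W{\left(k,S \right)} = 3 + \frac{3 - 0}{3} = 3 + \frac{3 + 0}{3} = 3 + \frac{1}{3} \cdot 3 = 3 + 1 = 4$)
$N{\left(G \right)} = 5 + G \left(-10 + G^{2} + 3 G\right)$
$N{\left(W{\left(\left(6 + 3\right)^{2},-1 \right)} \right)} \left(-93\right) = \left(5 + 4 \left(-10 + 4^{2} + 3 \cdot 4\right)\right) \left(-93\right) = \left(5 + 4 \left(-10 + 16 + 12\right)\right) \left(-93\right) = \left(5 + 4 \cdot 18\right) \left(-93\right) = \left(5 + 72\right) \left(-93\right) = 77 \left(-93\right) = -7161$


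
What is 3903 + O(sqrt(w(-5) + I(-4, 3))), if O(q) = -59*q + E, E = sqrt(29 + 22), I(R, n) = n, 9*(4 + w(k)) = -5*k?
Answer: 11473/3 + sqrt(51) ≈ 3831.5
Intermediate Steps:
w(k) = -4 - 5*k/9 (w(k) = -4 + (-5*k)/9 = -4 - 5*k/9)
E = sqrt(51) ≈ 7.1414
O(q) = sqrt(51) - 59*q (O(q) = -59*q + sqrt(51) = sqrt(51) - 59*q)
3903 + O(sqrt(w(-5) + I(-4, 3))) = 3903 + (sqrt(51) - 59*sqrt((-4 - 5/9*(-5)) + 3)) = 3903 + (sqrt(51) - 59*sqrt((-4 + 25/9) + 3)) = 3903 + (sqrt(51) - 59*sqrt(-11/9 + 3)) = 3903 + (sqrt(51) - 59*sqrt(16/9)) = 3903 + (sqrt(51) - 59*4/3) = 3903 + (sqrt(51) - 236/3) = 3903 + (-236/3 + sqrt(51)) = 11473/3 + sqrt(51)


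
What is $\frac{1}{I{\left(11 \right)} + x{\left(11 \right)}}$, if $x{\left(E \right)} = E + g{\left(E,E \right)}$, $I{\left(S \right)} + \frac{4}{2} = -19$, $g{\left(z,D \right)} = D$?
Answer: $1$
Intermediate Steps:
$I{\left(S \right)} = -21$ ($I{\left(S \right)} = -2 - 19 = -21$)
$x{\left(E \right)} = 2 E$ ($x{\left(E \right)} = E + E = 2 E$)
$\frac{1}{I{\left(11 \right)} + x{\left(11 \right)}} = \frac{1}{-21 + 2 \cdot 11} = \frac{1}{-21 + 22} = 1^{-1} = 1$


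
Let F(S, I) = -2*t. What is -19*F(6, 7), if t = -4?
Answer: -152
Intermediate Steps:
F(S, I) = 8 (F(S, I) = -2*(-4) = 8)
-19*F(6, 7) = -19*8 = -152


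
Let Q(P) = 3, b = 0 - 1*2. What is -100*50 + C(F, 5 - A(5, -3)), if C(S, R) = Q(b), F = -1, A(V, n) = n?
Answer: -4997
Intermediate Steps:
b = -2 (b = 0 - 2 = -2)
C(S, R) = 3
-100*50 + C(F, 5 - A(5, -3)) = -100*50 + 3 = -5000 + 3 = -4997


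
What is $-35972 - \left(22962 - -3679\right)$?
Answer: $-62613$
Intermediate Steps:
$-35972 - \left(22962 - -3679\right) = -35972 - \left(22962 + 3679\right) = -35972 - 26641 = -62613$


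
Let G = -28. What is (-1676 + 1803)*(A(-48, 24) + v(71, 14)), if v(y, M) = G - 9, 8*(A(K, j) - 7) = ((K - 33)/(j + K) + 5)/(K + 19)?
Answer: -7079869/1856 ≈ -3814.6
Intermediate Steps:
A(K, j) = 7 + (5 + (-33 + K)/(K + j))/(8*(19 + K)) (A(K, j) = 7 + (((K - 33)/(j + K) + 5)/(K + 19))/8 = 7 + (((-33 + K)/(K + j) + 5)/(19 + K))/8 = 7 + ((5 + (-33 + K)/(K + j))/(19 + K))/8 = 7 + (5 + (-33 + K)/(K + j))/(8*(19 + K)))
v(y, M) = -37 (v(y, M) = -28 - 9 = -37)
(-1676 + 1803)*(A(-48, 24) + v(71, 14)) = (-1676 + 1803)*((-33 + 56*(-48)**2 + 1069*24 + 1070*(-48) + 56*(-48)*24)/(8*((-48)**2 + 19*(-48) + 19*24 - 48*24)) - 37) = 127*((-33 + 56*2304 + 25656 - 51360 - 64512)/(8*(2304 - 912 + 456 - 1152)) - 37) = 127*((1/8)*(-33 + 129024 + 25656 - 51360 - 64512)/696 - 37) = 127*((1/8)*(1/696)*38775 - 37) = 127*(12925/1856 - 37) = 127*(-55747/1856) = -7079869/1856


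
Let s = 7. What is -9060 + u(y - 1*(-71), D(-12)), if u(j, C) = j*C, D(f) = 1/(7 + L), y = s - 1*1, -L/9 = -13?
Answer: -1123363/124 ≈ -9059.4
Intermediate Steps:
L = 117 (L = -9*(-13) = 117)
y = 6 (y = 7 - 1*1 = 7 - 1 = 6)
D(f) = 1/124 (D(f) = 1/(7 + 117) = 1/124)
u(j, C) = C*j
-9060 + u(y - 1*(-71), D(-12)) = -9060 + (6 - 1*(-71))/124 = -9060 + (6 + 71)/124 = -9060 + (1/124)*77 = -9060 + 77/124 = -1123363/124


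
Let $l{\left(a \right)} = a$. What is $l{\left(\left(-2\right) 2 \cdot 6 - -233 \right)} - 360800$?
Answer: $-360591$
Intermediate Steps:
$l{\left(\left(-2\right) 2 \cdot 6 - -233 \right)} - 360800 = \left(\left(-2\right) 2 \cdot 6 - -233\right) - 360800 = \left(\left(-4\right) 6 + 233\right) - 360800 = \left(-24 + 233\right) - 360800 = 209 - 360800 = -360591$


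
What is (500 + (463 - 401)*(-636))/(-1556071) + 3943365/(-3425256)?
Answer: -2000934617441/1776647176392 ≈ -1.1262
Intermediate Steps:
(500 + (463 - 401)*(-636))/(-1556071) + 3943365/(-3425256) = (500 + 62*(-636))*(-1/1556071) + 3943365*(-1/3425256) = (500 - 39432)*(-1/1556071) - 1314455/1141752 = -38932*(-1/1556071) - 1314455/1141752 = 38932/1556071 - 1314455/1141752 = -2000934617441/1776647176392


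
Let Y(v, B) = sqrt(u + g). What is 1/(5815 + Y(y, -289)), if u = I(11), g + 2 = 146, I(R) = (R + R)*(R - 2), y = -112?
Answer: 5815/33813883 - 3*sqrt(38)/33813883 ≈ 0.00017142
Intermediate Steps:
I(R) = 2*R*(-2 + R) (I(R) = (2*R)*(-2 + R) = 2*R*(-2 + R))
g = 144 (g = -2 + 146 = 144)
u = 198 (u = 2*11*(-2 + 11) = 2*11*9 = 198)
Y(v, B) = 3*sqrt(38) (Y(v, B) = sqrt(198 + 144) = sqrt(342) = 3*sqrt(38))
1/(5815 + Y(y, -289)) = 1/(5815 + 3*sqrt(38))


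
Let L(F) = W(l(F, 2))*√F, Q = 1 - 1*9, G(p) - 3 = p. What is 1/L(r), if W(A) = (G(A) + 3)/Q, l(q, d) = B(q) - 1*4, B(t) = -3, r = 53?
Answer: 8*√53/53 ≈ 1.0989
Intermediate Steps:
G(p) = 3 + p
l(q, d) = -7 (l(q, d) = -3 - 1*4 = -3 - 4 = -7)
Q = -8 (Q = 1 - 9 = -8)
W(A) = -¾ - A/8 (W(A) = ((3 + A) + 3)/(-8) = (6 + A)*(-⅛) = -¾ - A/8)
L(F) = √F/8 (L(F) = (-¾ - ⅛*(-7))*√F = (-¾ + 7/8)*√F = √F/8)
1/L(r) = 1/(√53/8) = 8*√53/53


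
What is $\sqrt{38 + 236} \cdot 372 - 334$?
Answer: $-334 + 372 \sqrt{274} \approx 5823.7$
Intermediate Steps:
$\sqrt{38 + 236} \cdot 372 - 334 = \sqrt{274} \cdot 372 - 334 = 372 \sqrt{274} - 334 = -334 + 372 \sqrt{274}$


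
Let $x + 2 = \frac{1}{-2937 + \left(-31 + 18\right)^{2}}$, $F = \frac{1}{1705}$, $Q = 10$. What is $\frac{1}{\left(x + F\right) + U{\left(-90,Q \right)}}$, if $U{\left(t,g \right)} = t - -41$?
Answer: $- \frac{4719440}{240690377} \approx -0.019608$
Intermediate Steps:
$F = \frac{1}{1705} \approx 0.00058651$
$x = - \frac{5537}{2768}$ ($x = -2 + \frac{1}{-2937 + \left(-31 + 18\right)^{2}} = -2 + \frac{1}{-2937 + \left(-13\right)^{2}} = -2 + \frac{1}{-2937 + 169} = -2 + \frac{1}{-2768} = -2 - \frac{1}{2768} = - \frac{5537}{2768} \approx -2.0004$)
$U{\left(t,g \right)} = 41 + t$ ($U{\left(t,g \right)} = t + 41 = 41 + t$)
$\frac{1}{\left(x + F\right) + U{\left(-90,Q \right)}} = \frac{1}{\left(- \frac{5537}{2768} + \frac{1}{1705}\right) + \left(41 - 90\right)} = \frac{1}{- \frac{9437817}{4719440} - 49} = \frac{1}{- \frac{240690377}{4719440}} = - \frac{4719440}{240690377}$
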